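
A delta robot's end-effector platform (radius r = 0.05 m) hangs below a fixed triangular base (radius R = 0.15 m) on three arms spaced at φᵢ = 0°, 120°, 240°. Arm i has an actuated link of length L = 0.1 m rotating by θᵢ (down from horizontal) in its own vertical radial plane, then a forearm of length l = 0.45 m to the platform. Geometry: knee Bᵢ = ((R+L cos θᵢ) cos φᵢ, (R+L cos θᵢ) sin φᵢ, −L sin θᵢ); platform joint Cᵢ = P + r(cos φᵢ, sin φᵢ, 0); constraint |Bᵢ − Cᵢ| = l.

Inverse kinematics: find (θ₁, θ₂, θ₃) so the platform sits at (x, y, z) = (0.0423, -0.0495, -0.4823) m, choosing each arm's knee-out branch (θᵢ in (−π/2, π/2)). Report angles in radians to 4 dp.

φ1=0.0° → target in arm frame (0.0423, -0.0495)
  e−x'=0.0577;  (l²−L²−(e−x')²−y'²−z²)/2L = -0.2295
  γ=atan2(-0.4823,0.0577)=-1.4517;  ψ=arccos(-0.4724)=2.0628;  θ1=γ+ψ≈0.6111
arm 2 (φ=120.0°): x'=-0.0640, y'=-0.0119
  A=0.1640, B=-0.4823, C=(l²−L²−A²−y'²−z²)/(2L)=-0.3358
  γ=atan2(-0.4823,0.1640)=-1.2430;  ψ=arccos(-0.6591)=2.2905;  θ2=γ+ψ≈1.0475
arm 3 (φ=240.0°): x'=0.0217, y'=0.0614
  A cos θ + B sin θ = C:  0.0783·cos θ + -0.4823·sin θ = -0.2500
  √(A²+B²)=0.4886;  θ3 = -1.4099+2.1080 ≈ 0.6981

θ₁ = 0.6111, θ₂ = 1.0475, θ₃ = 0.6981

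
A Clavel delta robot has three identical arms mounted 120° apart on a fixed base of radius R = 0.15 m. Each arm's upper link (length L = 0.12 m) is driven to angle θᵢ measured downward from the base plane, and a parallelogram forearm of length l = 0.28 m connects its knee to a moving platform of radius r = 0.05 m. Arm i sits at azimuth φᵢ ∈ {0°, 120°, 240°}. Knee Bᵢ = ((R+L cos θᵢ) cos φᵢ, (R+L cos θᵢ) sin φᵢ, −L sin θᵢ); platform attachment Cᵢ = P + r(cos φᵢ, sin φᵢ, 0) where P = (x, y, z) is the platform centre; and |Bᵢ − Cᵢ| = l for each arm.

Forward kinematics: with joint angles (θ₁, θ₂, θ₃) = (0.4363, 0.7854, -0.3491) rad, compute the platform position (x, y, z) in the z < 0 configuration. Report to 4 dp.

φ1=0.0°: virtual centre (0.2088, 0.0000, -0.0507), radius l
S2 = (0.1849·cos120.0°, 0.1849·sin120.0°, -0.0849) = (-0.0924, 0.1601, -0.0849)
S3 = (0.2128·cos240.0°, 0.2128·sin240.0°, 0.0410) = (-0.1064, -0.1843, 0.0410)
|S₂|²−|S₁|² = -0.0048;  |S₃|²−|S₁|² = 0.0008
[-0.6024 0.3202 -0.0683]·P = -0.0048;  [-0.6303 -0.3685 0.1835]·P = 0.0008
Cramer: x(z) = 0.0036+0.0793z;  y(z) = -0.0082+0.3624z
into |P−S₁|² = l²: 1.1376z² + 0.0629z + -0.0337 = 0;  Δ = 0.1571;  z = -0.2018 or 0.1465 → z<0 root = -0.2018
x = -0.0124, y = -0.0814

(-0.0124, -0.0814, -0.2018)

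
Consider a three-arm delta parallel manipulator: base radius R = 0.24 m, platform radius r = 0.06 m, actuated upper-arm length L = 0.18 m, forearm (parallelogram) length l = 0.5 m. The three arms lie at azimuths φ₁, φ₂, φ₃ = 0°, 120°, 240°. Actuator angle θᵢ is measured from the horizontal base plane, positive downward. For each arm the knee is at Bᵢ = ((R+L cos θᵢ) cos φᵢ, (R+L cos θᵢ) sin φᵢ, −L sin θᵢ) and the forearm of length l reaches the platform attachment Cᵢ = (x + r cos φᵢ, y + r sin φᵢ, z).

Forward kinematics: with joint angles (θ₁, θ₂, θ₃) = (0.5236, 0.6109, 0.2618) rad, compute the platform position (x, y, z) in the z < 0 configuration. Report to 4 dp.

arm 1 at φ=0.0°: ρ1 = 0.3359;  S1 = (0.3359, 0.0000, -0.0900)
arm 2 at φ=120.0°: ρ2 = 0.3274;  S2 = (-0.1637, 0.2836, -0.1032)
S3 = (0.3539·cos240.0°, 0.3539·sin240.0°, -0.0466) = (-0.1769, -0.3065, -0.0466)
subtract pairs → two planes through P
plane₁₂: -0.9992x+0.5671y+-0.0265z = -0.0030
Cramer: x(z) = -0.0015+0.0276z;  y(z) = -0.0080+0.0954z
sphere 1 gives Az²+Bz+C=0 with A=1.0099, B=0.1598, C=-0.1280;  B²−4AC=0.5426;  roots -0.4438, 0.2856;  negative root z = -0.4438
x = -0.0138, y = -0.0504

(-0.0138, -0.0504, -0.4438)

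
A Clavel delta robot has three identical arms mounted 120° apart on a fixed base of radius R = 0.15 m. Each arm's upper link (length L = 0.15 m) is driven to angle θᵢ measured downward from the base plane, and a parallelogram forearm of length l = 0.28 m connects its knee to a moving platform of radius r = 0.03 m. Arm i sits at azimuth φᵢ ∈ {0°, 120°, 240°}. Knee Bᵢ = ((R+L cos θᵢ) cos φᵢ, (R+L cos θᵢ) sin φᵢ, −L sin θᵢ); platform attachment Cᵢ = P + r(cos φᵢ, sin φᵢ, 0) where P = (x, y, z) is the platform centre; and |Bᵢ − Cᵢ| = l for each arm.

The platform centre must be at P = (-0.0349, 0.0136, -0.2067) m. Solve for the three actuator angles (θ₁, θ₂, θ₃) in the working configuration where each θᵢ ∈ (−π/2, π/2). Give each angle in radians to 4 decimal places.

θ₁ = 0.7856, θ₂ = 0.3490, θ₃ = 0.5231

arm 1 (φ=0.0°): x'=-0.0349, y'=0.0136
  A=0.1549, B=-0.2067, C=(l²−L²−A²−y'²−z²)/(2L)=-0.0367
  γ=atan2(-0.2067,0.1549)=-0.9277;  ψ=arccos(-0.1420)=1.7133;  θ1=γ+ψ≈0.7856
arm 2 (φ=120.0°): x'=0.0292, y'=0.0234
  A cos θ + B sin θ = C:  0.0908·cos θ + -0.2067·sin θ = 0.0146
  γ=atan2(-0.2067,0.0908)=-1.1570;  ψ=arccos(0.0648)=1.5060;  θ2=γ+ψ≈0.3490
arm 3 (φ=240.0°): x'=0.0057, y'=-0.0370
  e−x'=0.1143;  (l²−L²−(e−x')²−y'²−z²)/2L = -0.0042
  √(A²+B²)=0.2362;  θ3 = -1.0656+1.5887 ≈ 0.5231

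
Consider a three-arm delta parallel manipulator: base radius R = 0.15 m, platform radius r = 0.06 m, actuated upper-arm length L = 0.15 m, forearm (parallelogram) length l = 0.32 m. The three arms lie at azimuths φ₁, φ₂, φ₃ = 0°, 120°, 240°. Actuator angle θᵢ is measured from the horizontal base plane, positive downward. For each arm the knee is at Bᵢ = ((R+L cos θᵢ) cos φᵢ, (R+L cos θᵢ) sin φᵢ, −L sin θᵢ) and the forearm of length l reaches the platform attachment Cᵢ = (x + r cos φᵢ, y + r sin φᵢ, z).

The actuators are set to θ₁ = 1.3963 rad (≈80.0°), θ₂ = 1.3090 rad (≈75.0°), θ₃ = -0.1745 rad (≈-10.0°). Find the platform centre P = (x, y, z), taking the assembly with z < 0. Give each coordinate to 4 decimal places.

(-0.1150, -0.1682, -0.2917)

φ1=0.0°: virtual centre (0.1160, 0.0000, -0.1477), radius l
S2 = (0.1288·cos120.0°, 0.1288·sin120.0°, -0.1449) = (-0.0644, 0.1116, -0.1449)
arm 3 at φ=240.0°: e+L cos θ3 = 0.2377;  S3 = (-0.1189, -0.2059, 0.0260)
eliminate P² terms by subtracting sphere 1 from 2 and 3
[-0.3609 0.2231 0.0057]·P = 0.0023;  [-0.4698 -0.4117 0.3475]·P = 0.0219
det = 0.2534;  x = -0.0230+0.3152z,  y = -0.0269+0.4844z
quadratic in z: (1.3340)z²+(0.1817)z+(-0.0605)=0, √Δ=0.5966 → z ∈ {-0.2917, 0.1555}; z = -0.2917 (taking z<0)
x = -0.1150, y = -0.1682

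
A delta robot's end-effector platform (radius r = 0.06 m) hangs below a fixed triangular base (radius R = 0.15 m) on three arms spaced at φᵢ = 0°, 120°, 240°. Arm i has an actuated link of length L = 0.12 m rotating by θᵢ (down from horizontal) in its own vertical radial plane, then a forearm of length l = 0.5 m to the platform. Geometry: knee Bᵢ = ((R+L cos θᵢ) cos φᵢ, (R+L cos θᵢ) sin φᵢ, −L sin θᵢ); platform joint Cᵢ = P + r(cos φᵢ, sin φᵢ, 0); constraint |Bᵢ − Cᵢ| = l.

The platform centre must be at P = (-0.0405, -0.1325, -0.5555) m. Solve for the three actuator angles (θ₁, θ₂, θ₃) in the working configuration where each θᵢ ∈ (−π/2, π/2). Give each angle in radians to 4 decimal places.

θ₁ = 1.1342, θ₂ = 1.3086, θ₃ = 0.5233

rotate P by −φ1: (-0.0405, -0.1325, -0.5555)
  A cos θ + B sin θ = C:  0.1305·cos θ + -0.5555·sin θ = -0.4482
  √(A²+B²)=0.5706;  θ1 = -1.3401+2.4742 ≈ 1.1342
rotate P by −φ2: (-0.0945, 0.1013, -0.5555)
  A cos θ + B sin θ = C:  0.1845·cos θ + -0.5555·sin θ = -0.4887
  θ2 = atan2(B,A) + arccos(C/0.5853) = 1.3086
φ3=240.0° → target in arm frame (0.1350, 0.0312)
  e−x'=-0.0450;  (l²−L²−(e−x')²−y'²−z²)/2L = -0.3166
  θ3 = atan2(B,A) + arccos(C/0.5573) = 0.5233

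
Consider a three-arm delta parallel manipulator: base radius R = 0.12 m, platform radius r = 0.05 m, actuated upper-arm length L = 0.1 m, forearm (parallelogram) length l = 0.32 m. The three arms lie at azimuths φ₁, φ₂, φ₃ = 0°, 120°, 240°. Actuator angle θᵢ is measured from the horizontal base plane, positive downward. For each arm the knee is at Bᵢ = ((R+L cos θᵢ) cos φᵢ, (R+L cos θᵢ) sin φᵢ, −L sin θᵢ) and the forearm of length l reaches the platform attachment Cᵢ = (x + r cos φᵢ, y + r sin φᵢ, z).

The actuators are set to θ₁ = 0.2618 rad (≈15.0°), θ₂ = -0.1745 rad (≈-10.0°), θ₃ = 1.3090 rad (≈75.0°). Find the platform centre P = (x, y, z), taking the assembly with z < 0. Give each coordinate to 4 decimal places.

(0.0489, 0.1658, -0.2730)

centre 1 = (0.1666·cos0.0°, 0.1666·sin0.0°, -0.0259) = (0.1666, 0.0000, -0.0259)
φ2=120.0°: virtual centre (-0.0842, 0.1459, 0.0174), radius l
centre 3 = (0.0959·cos240.0°, 0.0959·sin240.0°, -0.0966) = (-0.0479, -0.0830, -0.0966)
|centre ₂|²−|centre ₁|² = 0.0003;  |centre ₃|²−|centre ₁|² = -0.0099
plane₁₂: -0.5017x+0.2918y+0.0865z = 0.0003
Cramer: x(z) = 0.0136-0.1290z;  y(z) = 0.0244-0.5182z
sphere 1 gives Az²+Bz+C=0 with A=1.2852, B=0.0660, C=-0.0777;  B²−4AC=0.4040;  roots -0.2730, 0.2216;  negative root z = -0.2730
x = 0.0489, y = 0.1658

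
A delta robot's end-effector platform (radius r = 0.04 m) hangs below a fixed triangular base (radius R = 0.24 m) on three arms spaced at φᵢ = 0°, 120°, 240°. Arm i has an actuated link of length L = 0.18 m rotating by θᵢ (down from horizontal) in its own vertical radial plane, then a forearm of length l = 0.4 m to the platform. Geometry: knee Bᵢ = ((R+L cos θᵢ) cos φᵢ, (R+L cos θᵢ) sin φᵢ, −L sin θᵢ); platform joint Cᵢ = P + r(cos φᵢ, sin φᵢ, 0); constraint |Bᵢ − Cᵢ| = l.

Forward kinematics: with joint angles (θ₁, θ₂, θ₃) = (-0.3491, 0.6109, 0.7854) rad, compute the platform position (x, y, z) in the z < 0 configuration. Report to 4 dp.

(0.0839, 0.0173, -0.2183)

S1 = (0.3691·cos0.0°, 0.3691·sin0.0°, 0.0616) = (0.3691, 0.0000, 0.0616)
S2 = (0.3474·cos120.0°, 0.3474·sin120.0°, -0.1032) = (-0.1737, 0.3009, -0.1032)
arm 3 at φ=240.0°: (R−r)+L cos θ3 = 0.3273;  S3 = (-0.1636, -0.2834, -0.1273)
eliminate P² terms by subtracting sphere 1 from 2 and 3
plane₁₂: -1.0857x+0.6018y+-0.3296z = -0.0087
det = 1.2567;  x = 0.0119+-0.3296z,  y = 0.0071+-0.0468z
sphere 1 gives Az²+Bz+C=0 with A=1.1108, B=0.1116, C=-0.0286;  B²−4AC=0.1394;  roots -0.2183, 0.1178;  negative root z = -0.2183
x = 0.0839, y = 0.0173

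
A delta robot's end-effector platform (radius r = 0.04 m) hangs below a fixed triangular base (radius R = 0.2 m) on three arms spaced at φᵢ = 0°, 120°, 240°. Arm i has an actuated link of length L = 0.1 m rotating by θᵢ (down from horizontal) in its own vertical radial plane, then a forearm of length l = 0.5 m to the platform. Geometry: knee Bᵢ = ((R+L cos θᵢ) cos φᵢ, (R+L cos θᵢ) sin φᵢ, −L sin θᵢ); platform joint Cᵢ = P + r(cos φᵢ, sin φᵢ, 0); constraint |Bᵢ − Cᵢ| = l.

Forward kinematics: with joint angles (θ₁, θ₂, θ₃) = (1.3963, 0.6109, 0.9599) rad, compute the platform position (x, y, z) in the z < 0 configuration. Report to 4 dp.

(-0.0791, 0.0399, -0.5258)

arm 1 at φ=0.0°: ρ1 = 0.1774;  S1 = (0.1774, 0.0000, -0.0985)
arm 2 at φ=120.0°: ρ2 = 0.2419;  S2 = (-0.1210, 0.2095, -0.0574)
S3 = (0.2174·cos240.0°, 0.2174·sin240.0°, -0.0819) = (-0.1087, -0.1882, -0.0819)
subtract pairs → two planes through P
plane₁₂: -0.5966x+0.4190y+0.0822z = 0.0207
det = 0.4643;  x = -0.0283+0.0966z,  y = 0.0090+-0.0587z
quadratic in z: (1.0128)z²+(0.1562)z+(-0.1979)=0, √Δ=0.9090 → z ∈ {-0.5258, 0.3716}; z = -0.5258 (taking z<0)
x = -0.0791, y = 0.0399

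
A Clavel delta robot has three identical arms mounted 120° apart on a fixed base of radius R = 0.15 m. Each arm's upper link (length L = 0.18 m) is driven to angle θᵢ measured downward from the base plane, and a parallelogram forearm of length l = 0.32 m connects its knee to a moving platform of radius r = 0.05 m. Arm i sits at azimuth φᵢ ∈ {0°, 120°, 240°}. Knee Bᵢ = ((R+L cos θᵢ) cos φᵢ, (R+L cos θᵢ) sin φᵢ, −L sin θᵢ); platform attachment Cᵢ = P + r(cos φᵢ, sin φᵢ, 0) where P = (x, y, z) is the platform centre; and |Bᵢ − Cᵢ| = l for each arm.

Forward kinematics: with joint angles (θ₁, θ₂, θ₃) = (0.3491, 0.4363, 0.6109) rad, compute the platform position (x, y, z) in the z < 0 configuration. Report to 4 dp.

(0.0226, 0.0202, -0.2645)

S1 = (0.2691·cos0.0°, 0.2691·sin0.0°, -0.0616) = (0.2691, 0.0000, -0.0616)
φ2=120.0°: virtual centre (-0.1316, 0.2279, -0.0761), radius l
φ3=240.0°: virtual centre (-0.1237, -0.2143, -0.1032), radius l
eliminate P² terms by subtracting sphere 1 from 2 and 3
[-0.8014 0.4558 -0.0290]·P = -0.0012;  [-0.7857 -0.4286 -0.0834]·P = -0.0043
det = 0.7016;  x = 0.0036+-0.0719z,  y = 0.0036+-0.0628z
into |P−S₁|² = l²: 1.0091z² + 0.1609z + -0.0281 = 0;  Δ = 0.1391;  z = -0.2645 or 0.1051 → z<0 root = -0.2645
x = 0.0226, y = 0.0202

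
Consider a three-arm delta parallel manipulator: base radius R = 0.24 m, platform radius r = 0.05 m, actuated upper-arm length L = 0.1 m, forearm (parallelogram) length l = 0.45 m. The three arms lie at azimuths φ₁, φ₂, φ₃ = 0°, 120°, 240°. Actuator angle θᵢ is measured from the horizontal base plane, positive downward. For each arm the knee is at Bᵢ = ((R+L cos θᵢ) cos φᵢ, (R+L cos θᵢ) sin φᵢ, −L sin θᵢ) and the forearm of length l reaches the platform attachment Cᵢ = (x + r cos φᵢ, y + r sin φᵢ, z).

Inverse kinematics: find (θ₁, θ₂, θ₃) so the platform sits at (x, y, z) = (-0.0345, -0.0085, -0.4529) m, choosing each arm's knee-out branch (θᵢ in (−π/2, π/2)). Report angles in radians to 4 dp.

θ₁ = 1.1341, θ₂ = 0.8725, θ₃ = 0.7850

arm 1 (φ=0.0°): x'=-0.0345, y'=-0.0085
  A cos θ + B sin θ = C:  0.2245·cos θ + -0.4529·sin θ = -0.3155
  γ=atan2(-0.4529,0.2245)=-1.1106;  ψ=arccos(-0.6241)=2.2447;  θ1=γ+ψ≈1.1341
φ2=120.0° → target in arm frame (0.0099, 0.0341)
  A cos θ + B sin θ = C:  0.1801·cos θ + -0.4529·sin θ = -0.2311
  γ=atan2(-0.4529,0.1801)=-1.1923;  ψ=arccos(-0.4742)=2.0648;  θ2=γ+ψ≈0.8725
φ3=240.0° → target in arm frame (0.0246, -0.0256)
  e−x'=0.1654;  (l²−L²−(e−x')²−y'²−z²)/2L = -0.2031
  θ3 = atan2(B,A) + arccos(C/0.4822) = 0.7850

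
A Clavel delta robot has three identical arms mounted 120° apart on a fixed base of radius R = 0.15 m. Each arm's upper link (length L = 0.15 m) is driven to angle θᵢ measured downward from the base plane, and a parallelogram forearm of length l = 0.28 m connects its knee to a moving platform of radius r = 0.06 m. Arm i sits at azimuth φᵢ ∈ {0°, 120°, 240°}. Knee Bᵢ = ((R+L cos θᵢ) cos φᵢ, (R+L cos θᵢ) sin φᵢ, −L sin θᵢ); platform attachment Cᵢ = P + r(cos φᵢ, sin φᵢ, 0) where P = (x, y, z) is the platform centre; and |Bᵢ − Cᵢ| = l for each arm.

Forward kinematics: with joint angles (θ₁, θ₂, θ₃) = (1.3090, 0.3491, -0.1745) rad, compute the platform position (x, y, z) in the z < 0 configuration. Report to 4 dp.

(-0.1438, -0.0377, -0.1965)

φ1=0.0°: virtual centre (0.1288, 0.0000, -0.1449), radius l
arm 2 at φ=120.0°: ρ2 = 0.2310;  O2 = (-0.1155, 0.2000, -0.0513)
arm 3 at φ=240.0°: ρ3 = 0.2377;  O3 = (-0.1189, -0.2059, 0.0260)
eliminate P² terms by subtracting sphere 1 from 2 and 3
linear system: -0.4886x+0.4000y = 0.0184−0.1872z; -0.4954x+-0.4117y = 0.0196−0.3419z
Cramer: x(z) = -0.0386+0.5354z;  y(z) = -0.0012+0.1861z
into |P−O₁|² = l²: 1.3213z² + 0.1101z + -0.0294 = 0;  Δ = 0.1674;  z = -0.1965 or 0.1132 → z<0 root = -0.1965
x = -0.1438, y = -0.0377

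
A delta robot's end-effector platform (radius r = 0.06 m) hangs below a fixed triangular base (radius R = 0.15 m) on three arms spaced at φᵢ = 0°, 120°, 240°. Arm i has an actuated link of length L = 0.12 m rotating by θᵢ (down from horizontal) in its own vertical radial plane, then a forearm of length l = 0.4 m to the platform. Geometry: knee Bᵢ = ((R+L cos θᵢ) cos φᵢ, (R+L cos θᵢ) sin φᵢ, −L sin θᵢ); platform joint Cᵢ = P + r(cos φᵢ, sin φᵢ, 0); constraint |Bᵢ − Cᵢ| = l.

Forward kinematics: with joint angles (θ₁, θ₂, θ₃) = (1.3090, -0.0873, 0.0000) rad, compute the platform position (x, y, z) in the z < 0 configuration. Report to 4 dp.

arm 1 at φ=0.0°: e+L cos θ1 = 0.1211;  centre 1 = (0.1211, 0.0000, -0.1159)
centre 2 = (0.2095·cos120.0°, 0.2095·sin120.0°, 0.0105) = (-0.1048, 0.1815, 0.0105)
φ3=240.0°: virtual centre (-0.1050, -0.1819, 0.0000), radius l
eliminate P² terms by subtracting sphere 1 from 2 and 3
plane₁₂: -0.4517x+0.3629y+0.2527z = 0.0159
Cramer: x(z) = -0.0353+0.5362z;  y(z) = -0.0001-0.0291z
sphere 1 gives Az²+Bz+C=0 with A=1.2883, B=0.0641, C=-0.1221;  B²−4AC=0.6334;  roots -0.3337, 0.2840;  negative root z = -0.3337
x = -0.2143, y = 0.0096

(-0.2143, 0.0096, -0.3337)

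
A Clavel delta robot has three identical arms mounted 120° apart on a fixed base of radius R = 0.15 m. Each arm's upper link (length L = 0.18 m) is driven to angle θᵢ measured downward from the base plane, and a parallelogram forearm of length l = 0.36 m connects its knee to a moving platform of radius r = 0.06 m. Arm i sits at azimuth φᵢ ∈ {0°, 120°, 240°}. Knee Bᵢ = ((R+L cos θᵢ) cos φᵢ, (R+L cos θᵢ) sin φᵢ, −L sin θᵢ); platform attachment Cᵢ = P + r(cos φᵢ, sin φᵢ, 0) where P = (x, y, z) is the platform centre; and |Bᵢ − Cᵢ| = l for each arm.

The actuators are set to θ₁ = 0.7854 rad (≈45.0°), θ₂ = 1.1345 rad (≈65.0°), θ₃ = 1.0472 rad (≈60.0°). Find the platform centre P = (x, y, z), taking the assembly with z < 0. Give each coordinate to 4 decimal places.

(0.0613, -0.0165, -0.4513)

arm 1 at φ=0.0°: (R−r)+L cos θ1 = 0.2173;  S1 = (0.2173, 0.0000, -0.1273)
S2 = (0.1661·cos120.0°, 0.1661·sin120.0°, -0.1631) = (-0.0830, 0.1438, -0.1631)
arm 3 at φ=240.0°: (R−r)+L cos θ3 = 0.1800;  S3 = (-0.0900, -0.1559, -0.1559)
eliminate P² terms by subtracting sphere 1 from 2 and 3
[-0.6006 0.2876 -0.0717]·P = -0.0092;  [-0.6146 -0.3118 -0.0572]·P = -0.0067
Cramer: x(z) = 0.0132-0.1066z;  y(z) = -0.0045+0.0267z
into |P−S₁|² = l²: 1.0121z² + 0.2978z + -0.0717 = 0;  Δ = 0.3791;  z = -0.4513 or 0.1570 → z<0 root = -0.4513
x = 0.0613, y = -0.0165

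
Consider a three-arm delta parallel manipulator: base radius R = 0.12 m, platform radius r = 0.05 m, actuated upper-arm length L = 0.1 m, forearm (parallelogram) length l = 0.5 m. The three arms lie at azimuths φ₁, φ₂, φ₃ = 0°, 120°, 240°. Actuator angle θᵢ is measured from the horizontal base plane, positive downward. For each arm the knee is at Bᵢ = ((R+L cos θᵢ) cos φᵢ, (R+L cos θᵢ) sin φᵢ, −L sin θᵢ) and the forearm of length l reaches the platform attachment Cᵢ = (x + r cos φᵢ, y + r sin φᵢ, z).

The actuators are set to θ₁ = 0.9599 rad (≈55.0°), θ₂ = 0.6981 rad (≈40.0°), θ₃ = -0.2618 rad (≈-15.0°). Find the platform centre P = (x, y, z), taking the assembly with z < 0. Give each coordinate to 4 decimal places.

φ1=0.0°: virtual centre (0.1274, 0.0000, -0.0819), radius l
arm 2 at φ=120.0°: ρ2 = 0.1466;  centre 2 = (-0.0733, 0.1270, -0.0643)
φ3=240.0°: virtual centre (-0.0833, -0.1443, 0.0259), radius l
subtract pairs → two planes through P
[-0.4013 0.2539 0.0353]·P = 0.0027;  [-0.4213 -0.2885 0.2156]·P = 0.0055
Cramer: x(z) = -0.0098+0.2914z;  y(z) = -0.0048+0.3217z
quadratic in z: (1.1884)z²+(0.0808)z+(-0.2245)=0, √Δ=1.0361 → z ∈ {-0.4699, 0.4019}; z = -0.4699 (taking z<0)
x = -0.1467, y = -0.1560

(-0.1467, -0.1560, -0.4699)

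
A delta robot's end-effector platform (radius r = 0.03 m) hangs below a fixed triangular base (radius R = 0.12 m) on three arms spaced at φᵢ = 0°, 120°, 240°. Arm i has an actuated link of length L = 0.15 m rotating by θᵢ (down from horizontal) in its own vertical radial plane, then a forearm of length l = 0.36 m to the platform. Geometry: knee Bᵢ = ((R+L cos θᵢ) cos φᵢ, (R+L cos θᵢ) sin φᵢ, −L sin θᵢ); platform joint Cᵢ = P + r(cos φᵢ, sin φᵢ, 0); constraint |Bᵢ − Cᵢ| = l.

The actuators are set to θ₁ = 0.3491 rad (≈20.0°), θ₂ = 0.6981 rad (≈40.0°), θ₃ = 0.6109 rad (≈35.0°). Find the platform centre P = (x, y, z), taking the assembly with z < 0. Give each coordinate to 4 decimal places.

(0.0491, -0.0129, -0.3617)

φ1=0.0°: virtual centre (0.2310, 0.0000, -0.0513), radius l
φ2=120.0°: virtual centre (-0.1025, 0.1775, -0.0964), radius l
arm 3 at φ=240.0°: (R−r)+L cos θ3 = 0.2129;  S3 = (-0.1064, -0.1844, -0.0860)
subtract pairs → two planes through P
linear system: -0.6668x+0.3549y = -0.0047−-0.0902z; -0.6748x+-0.3687y = -0.0033−-0.0695z
det = 0.4853;  x = 0.0059+-0.1193z,  y = -0.0020+0.0300z
into |P−S₁|² = l²: 1.0151z² + 0.1562z + -0.0763 = 0;  Δ = 0.3344;  z = -0.3617 or 0.2079 → z<0 root = -0.3617
x = 0.0491, y = -0.0129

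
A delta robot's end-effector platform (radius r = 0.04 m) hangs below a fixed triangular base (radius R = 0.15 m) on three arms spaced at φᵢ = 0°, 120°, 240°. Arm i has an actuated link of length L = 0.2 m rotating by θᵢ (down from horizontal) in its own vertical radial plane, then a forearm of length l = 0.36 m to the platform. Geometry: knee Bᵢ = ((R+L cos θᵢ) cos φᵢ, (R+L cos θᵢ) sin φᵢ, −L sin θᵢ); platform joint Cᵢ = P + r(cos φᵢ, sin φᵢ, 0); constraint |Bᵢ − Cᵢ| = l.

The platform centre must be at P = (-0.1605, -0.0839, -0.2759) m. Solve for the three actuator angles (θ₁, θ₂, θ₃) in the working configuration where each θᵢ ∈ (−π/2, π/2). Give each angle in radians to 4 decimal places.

θ₁ = 1.2220, θ₂ = 0.6109, θ₃ = -0.1742

arm 1 (φ=0.0°): x'=-0.1605, y'=-0.0839
  A=0.2705, B=-0.2759, C=(l²−L²−A²−y'²−z²)/(2L)=-0.1668
  θ1 = atan2(B,A) + arccos(C/0.3864) = 1.2220
φ2=120.0° → target in arm frame (0.0076, 0.1809)
  A cos θ + B sin θ = C:  0.1024·cos θ + -0.2759·sin θ = -0.0744
  √(A²+B²)=0.2943;  θ2 = -1.2154+1.8263 ≈ 0.6109
rotate P by −φ3: (0.1529, -0.0970, -0.2759)
  e−x'=-0.0429;  (l²−L²−(e−x')²−y'²−z²)/2L = 0.0055
  γ=atan2(-0.2759,-0.0429)=-1.7251;  ψ=arccos(0.0199)=1.5509;  θ3=γ+ψ≈-0.1742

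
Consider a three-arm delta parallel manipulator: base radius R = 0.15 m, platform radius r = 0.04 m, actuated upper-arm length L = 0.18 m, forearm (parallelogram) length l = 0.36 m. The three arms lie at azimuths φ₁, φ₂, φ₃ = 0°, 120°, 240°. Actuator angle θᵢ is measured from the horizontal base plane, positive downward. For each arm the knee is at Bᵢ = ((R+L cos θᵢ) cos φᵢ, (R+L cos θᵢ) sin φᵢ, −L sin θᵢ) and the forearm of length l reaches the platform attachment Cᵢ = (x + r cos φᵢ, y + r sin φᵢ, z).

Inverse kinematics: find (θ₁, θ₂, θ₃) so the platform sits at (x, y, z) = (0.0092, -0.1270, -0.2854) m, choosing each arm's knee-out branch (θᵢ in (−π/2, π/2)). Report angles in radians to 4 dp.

φ1=0.0° → target in arm frame (0.0092, -0.1270)
  A=0.1008, B=-0.2854, C=(l²−L²−A²−y'²−z²)/(2L)=-0.0293
  θ1 = atan2(B,A) + arccos(C/0.3027) = 0.4364
φ2=120.0° → target in arm frame (-0.1146, 0.0555)
  A=0.2246, B=-0.2854, C=(l²−L²−A²−y'²−z²)/(2L)=-0.1049
  θ2 = atan2(B,A) + arccos(C/0.3632) = 0.9598
φ3=240.0° → target in arm frame (0.1054, 0.0715)
  A cos θ + B sin θ = C:  0.0046·cos θ + -0.2854·sin θ = 0.0295
  γ=atan2(-0.2854,0.0046)=-1.5546;  ψ=arccos(0.1033)=1.4673;  θ3=γ+ψ≈-0.0873

θ₁ = 0.4364, θ₂ = 0.9598, θ₃ = -0.0873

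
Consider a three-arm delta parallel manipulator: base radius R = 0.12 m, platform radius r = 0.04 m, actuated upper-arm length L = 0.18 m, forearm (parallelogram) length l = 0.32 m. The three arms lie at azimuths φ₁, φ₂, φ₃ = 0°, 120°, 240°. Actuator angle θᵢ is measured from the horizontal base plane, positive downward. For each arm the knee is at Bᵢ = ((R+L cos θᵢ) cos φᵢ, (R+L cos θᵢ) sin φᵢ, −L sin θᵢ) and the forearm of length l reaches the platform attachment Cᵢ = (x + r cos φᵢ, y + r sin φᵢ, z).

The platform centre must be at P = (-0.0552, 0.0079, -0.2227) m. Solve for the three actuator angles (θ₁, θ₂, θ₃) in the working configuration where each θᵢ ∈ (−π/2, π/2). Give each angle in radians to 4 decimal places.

θ₁ = 0.5236, θ₂ = -0.0001, θ₃ = 0.0878

φ1=0.0° → target in arm frame (-0.0552, 0.0079)
  A cos θ + B sin θ = C:  0.1352·cos θ + -0.2227·sin θ = 0.0057
  θ1 = atan2(B,A) + arccos(C/0.2605) = 0.5236
rotate P by −φ2: (0.0344, 0.0439, -0.2227)
  A=0.0456, B=-0.2227, C=(l²−L²−A²−y'²−z²)/(2L)=0.0456
  θ2 = atan2(B,A) + arccos(C/0.2273) = -0.0001
rotate P by −φ3: (0.0208, -0.0518, -0.2227)
  e−x'=0.0592;  (l²−L²−(e−x')²−y'²−z²)/2L = 0.0395
  θ3 = atan2(B,A) + arccos(C/0.2304) = 0.0878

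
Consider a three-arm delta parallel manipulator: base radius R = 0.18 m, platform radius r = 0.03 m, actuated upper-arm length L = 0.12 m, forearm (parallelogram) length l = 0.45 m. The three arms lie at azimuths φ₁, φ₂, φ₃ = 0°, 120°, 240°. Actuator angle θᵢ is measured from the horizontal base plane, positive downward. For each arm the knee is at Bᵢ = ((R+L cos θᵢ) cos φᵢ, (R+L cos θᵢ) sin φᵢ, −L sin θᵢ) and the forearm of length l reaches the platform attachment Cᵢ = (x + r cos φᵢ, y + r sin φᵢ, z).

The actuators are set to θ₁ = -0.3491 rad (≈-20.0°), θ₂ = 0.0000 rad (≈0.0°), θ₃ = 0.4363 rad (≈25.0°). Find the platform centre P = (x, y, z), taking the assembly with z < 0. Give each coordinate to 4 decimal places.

arm 1 at φ=0.0°: ρ1 = 0.2628;  O1 = (0.2628, 0.0000, 0.0410)
arm 2 at φ=120.0°: ρ2 = 0.2700;  O2 = (-0.1350, 0.2338, 0.0000)
O3 = (0.2588·cos240.0°, 0.2588·sin240.0°, -0.0507) = (-0.1294, -0.2241, -0.0507)
|O₂|²−|O₁|² = 0.0022;  |O₃|²−|O₁|² = -0.0012
[-0.7955 0.4677 -0.0821]·P = 0.0022;  [-0.7843 -0.4482 -0.1835]·P = -0.0012
det = 0.7233;  x = -0.0006+-0.1695z,  y = 0.0037+-0.1128z
sphere 1 gives Az²+Bz+C=0 with A=1.0415, B=0.0064, C=-0.1315;  B²−4AC=0.5477;  roots -0.3583, 0.3522;  negative root z = -0.3583
x = 0.0602, y = 0.0441

(0.0602, 0.0441, -0.3583)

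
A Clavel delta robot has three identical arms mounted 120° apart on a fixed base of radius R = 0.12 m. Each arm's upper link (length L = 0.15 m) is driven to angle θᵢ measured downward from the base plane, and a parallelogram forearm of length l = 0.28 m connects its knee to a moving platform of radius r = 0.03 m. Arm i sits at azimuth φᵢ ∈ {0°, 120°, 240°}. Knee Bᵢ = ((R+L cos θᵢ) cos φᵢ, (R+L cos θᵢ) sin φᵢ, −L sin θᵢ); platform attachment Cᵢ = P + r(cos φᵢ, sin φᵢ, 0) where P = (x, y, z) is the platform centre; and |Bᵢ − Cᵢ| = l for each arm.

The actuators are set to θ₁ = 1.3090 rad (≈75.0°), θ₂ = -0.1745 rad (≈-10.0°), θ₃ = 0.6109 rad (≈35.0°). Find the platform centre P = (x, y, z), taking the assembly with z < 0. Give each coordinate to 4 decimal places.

(-0.1351, 0.0630, -0.2142)

φ1=0.0°: virtual centre (0.1288, 0.0000, -0.1449), radius l
S2 = (0.2377·cos120.0°, 0.2377·sin120.0°, 0.0260) = (-0.1189, 0.2059, 0.0260)
arm 3 at φ=240.0°: (R−r)+L cos θ3 = 0.2129;  S3 = (-0.1064, -0.1844, -0.0860)
|S₂|²−|S₁|² = 0.0196;  |S₃|²−|S₁|² = 0.0151
[-0.4954 0.4117 0.3419]·P = 0.0196;  [-0.4705 -0.3687 0.1177]·P = 0.0151
Cramer: x(z) = -0.0358+0.4637z;  y(z) = 0.0046-0.2725z
sphere 1 gives Az²+Bz+C=0 with A=1.2892, B=0.1347, C=-0.0303;  B²−4AC=0.1744;  roots -0.2142, 0.1097;  negative root z = -0.2142
x = -0.1351, y = 0.0630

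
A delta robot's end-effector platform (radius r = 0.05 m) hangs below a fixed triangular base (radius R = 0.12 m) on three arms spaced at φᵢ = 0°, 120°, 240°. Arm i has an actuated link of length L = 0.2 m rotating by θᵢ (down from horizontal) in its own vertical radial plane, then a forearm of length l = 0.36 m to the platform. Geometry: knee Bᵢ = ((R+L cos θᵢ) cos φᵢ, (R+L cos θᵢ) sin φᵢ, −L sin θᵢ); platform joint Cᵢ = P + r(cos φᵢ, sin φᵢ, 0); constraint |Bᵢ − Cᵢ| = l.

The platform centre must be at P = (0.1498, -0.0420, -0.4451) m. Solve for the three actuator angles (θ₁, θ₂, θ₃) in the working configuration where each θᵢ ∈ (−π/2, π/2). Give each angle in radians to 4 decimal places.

θ₁ = 0.5235, θ₂ = 1.3089, θ₃ = 1.1345

φ1=0.0° → target in arm frame (0.1498, -0.0420)
  A cos θ + B sin θ = C:  -0.0798·cos θ + -0.4451·sin θ = -0.2916
  √(A²+B²)=0.4522;  θ1 = -1.7482+2.2717 ≈ 0.5235
rotate P by −φ2: (-0.1113, -0.1087, -0.4451)
  e−x'=0.1813;  (l²−L²−(e−x')²−y'²−z²)/2L = -0.3830
  θ2 = atan2(B,A) + arccos(C/0.4806) = 1.3089
arm 3 (φ=240.0°): x'=-0.0385, y'=0.1507
  A cos θ + B sin θ = C:  0.1085·cos θ + -0.4451·sin θ = -0.3575
  θ3 = atan2(B,A) + arccos(C/0.4581) = 1.1345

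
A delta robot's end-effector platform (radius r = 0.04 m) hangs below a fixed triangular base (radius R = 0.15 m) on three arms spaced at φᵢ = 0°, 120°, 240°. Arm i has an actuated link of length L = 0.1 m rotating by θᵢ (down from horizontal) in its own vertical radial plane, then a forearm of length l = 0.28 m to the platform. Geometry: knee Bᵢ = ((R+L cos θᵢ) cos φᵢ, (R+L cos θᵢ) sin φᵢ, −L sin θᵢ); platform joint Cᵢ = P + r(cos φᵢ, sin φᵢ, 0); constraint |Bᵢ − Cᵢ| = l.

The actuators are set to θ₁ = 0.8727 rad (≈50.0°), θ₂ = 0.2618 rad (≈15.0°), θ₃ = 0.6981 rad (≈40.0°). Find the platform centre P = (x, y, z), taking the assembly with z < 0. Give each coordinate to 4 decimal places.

centre 1 = (0.1743·cos0.0°, 0.1743·sin0.0°, -0.0766) = (0.1743, 0.0000, -0.0766)
φ2=120.0°: virtual centre (-0.1033, 0.1789, -0.0259), radius l
arm 3 at φ=240.0°: e+L cos θ3 = 0.1866;  centre 3 = (-0.0933, -0.1616, -0.0643)
subtract pairs → two planes through P
[-0.5551 0.3578 0.1014]·P = 0.0071;  [-0.5352 -0.3232 0.0247]·P = 0.0027
Cramer: x(z) = -0.0088+0.1122z;  y(z) = 0.0062-0.1095z
sphere 1 gives Az²+Bz+C=0 with A=1.0246, B=0.1108, C=-0.0390;  B²−4AC=0.1720;  roots -0.2564, 0.1483;  negative root z = -0.2564
x = -0.0376, y = 0.0343

(-0.0376, 0.0343, -0.2564)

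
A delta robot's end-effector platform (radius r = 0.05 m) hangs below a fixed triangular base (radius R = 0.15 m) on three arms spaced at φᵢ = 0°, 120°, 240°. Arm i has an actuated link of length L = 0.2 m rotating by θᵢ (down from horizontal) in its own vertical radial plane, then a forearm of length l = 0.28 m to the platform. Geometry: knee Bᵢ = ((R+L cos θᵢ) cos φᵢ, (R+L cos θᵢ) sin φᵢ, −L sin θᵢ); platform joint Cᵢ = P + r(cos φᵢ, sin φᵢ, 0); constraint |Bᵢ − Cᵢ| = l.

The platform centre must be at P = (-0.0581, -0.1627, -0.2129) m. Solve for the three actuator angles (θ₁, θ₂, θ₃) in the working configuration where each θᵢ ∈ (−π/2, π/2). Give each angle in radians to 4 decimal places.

arm 1 (φ=0.0°): x'=-0.0581, y'=-0.1627
  e−x'=0.1581;  (l²−L²−(e−x')²−y'²−z²)/2L = -0.1460
  γ=atan2(-0.2129,0.1581)=-0.9320;  ψ=arccos(-0.5505)=2.1538;  θ1=γ+ψ≈1.2217
arm 2 (φ=120.0°): x'=-0.1119, y'=0.1317
  e−x'=0.2119;  (l²−L²−(e−x')²−y'²−z²)/2L = -0.1729
  θ2 = atan2(B,A) + arccos(C/0.3003) = 1.3962
arm 3 (φ=240.0°): x'=0.1700, y'=0.0310
  A=-0.0700, B=-0.2129, C=(l²−L²−A²−y'²−z²)/(2L)=-0.0320
  θ3 = atan2(B,A) + arccos(C/0.2241) = -0.1744

θ₁ = 1.2217, θ₂ = 1.3962, θ₃ = -0.1744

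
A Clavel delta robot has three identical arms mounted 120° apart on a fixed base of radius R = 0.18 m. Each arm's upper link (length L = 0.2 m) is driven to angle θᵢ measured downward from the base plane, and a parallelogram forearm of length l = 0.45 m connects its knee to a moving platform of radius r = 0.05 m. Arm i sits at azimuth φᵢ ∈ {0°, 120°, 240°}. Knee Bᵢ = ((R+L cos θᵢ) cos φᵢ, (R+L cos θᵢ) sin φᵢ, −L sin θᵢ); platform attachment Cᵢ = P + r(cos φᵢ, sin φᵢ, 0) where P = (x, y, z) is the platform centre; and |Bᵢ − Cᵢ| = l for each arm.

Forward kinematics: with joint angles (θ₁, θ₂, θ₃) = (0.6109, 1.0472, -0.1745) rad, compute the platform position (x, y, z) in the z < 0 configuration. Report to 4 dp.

(-0.0171, -0.1883, -0.3801)

S1 = (0.2938·cos0.0°, 0.2938·sin0.0°, -0.1147) = (0.2938, 0.0000, -0.1147)
arm 2 at φ=120.0°: e+L cos θ2 = 0.2300;  S2 = (-0.1150, 0.1992, -0.1732)
φ3=240.0°: virtual centre (-0.1635, -0.2832, 0.0347), radius l
eliminate P² terms by subtracting sphere 1 from 2 and 3
linear system: -0.8177x+0.3984y = -0.0166−-0.1170z; -0.9146x+-0.5663y = 0.0086−0.2989z
Cramer: x(z) = 0.0072+0.0638z;  y(z) = -0.0269+0.4247z
into |P−S₁|² = l²: 1.1844z² + 0.1700z + -0.1065 = 0;  Δ = 0.5333;  z = -0.3801 or 0.2365 → z<0 root = -0.3801
x = -0.0171, y = -0.1883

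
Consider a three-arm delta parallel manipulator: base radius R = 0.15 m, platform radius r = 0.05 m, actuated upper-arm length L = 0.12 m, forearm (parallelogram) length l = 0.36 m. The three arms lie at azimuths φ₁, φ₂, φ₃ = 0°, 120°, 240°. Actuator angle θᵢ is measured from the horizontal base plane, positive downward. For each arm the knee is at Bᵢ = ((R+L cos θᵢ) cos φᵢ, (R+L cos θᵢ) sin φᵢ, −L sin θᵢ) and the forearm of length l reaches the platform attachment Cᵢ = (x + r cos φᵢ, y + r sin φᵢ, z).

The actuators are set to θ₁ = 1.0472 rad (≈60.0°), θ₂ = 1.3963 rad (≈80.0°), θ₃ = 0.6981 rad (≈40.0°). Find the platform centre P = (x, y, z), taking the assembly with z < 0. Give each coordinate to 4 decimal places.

φ1=0.0°: virtual centre (0.1600, 0.0000, -0.1039), radius l
φ2=120.0°: virtual centre (-0.0604, 0.1046, -0.1182), radius l
arm 3 at φ=240.0°: (R−r)+L cos θ3 = 0.1919;  S3 = (-0.0960, -0.1662, -0.0771)
|S₂|²−|S₁|² = -0.0078;  |S₃|²−|S₁|² = 0.0064
linear system: -0.4408x+0.2093y = -0.0078−-0.0285z; -0.5119x+-0.3324y = 0.0064−0.0536z
Cramer: x(z) = 0.0050+0.0068z;  y(z) = -0.0269+0.1506z
sphere 1 gives Az²+Bz+C=0 with A=1.0227, B=0.1976, C=-0.0941;  B²−4AC=0.4238;  roots -0.4149, 0.2217;  negative root z = -0.4149
x = 0.0022, y = -0.0894

(0.0022, -0.0894, -0.4149)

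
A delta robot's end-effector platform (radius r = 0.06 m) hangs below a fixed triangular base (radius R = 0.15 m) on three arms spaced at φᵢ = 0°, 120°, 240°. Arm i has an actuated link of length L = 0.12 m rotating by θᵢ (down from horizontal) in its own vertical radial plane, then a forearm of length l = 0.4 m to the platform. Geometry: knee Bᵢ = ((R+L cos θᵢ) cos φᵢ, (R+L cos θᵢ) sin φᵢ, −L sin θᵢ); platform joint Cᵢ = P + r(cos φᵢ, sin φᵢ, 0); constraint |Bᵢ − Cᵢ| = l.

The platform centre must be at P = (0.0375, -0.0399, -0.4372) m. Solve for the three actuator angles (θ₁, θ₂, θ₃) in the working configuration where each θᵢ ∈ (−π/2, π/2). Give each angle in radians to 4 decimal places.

rotate P by −φ1: (0.0375, -0.0399, -0.4372)
  e−x'=0.0525;  (l²−L²−(e−x')²−y'²−z²)/2L = -0.2079
  γ=atan2(-0.4372,0.0525)=-1.4513;  ψ=arccos(-0.4721)=2.0625;  θ1=γ+ψ≈0.6112
arm 2 (φ=120.0°): x'=-0.0533, y'=-0.0125
  e−x'=0.1433;  (l²−L²−(e−x')²−y'²−z²)/2L = -0.2760
  γ=atan2(-0.4372,0.1433)=-1.2541;  ψ=arccos(-0.5999)=2.2141;  θ2=γ+ψ≈0.9601
arm 3 (φ=240.0°): x'=0.0158, y'=0.0524
  e−x'=0.0742;  (l²−L²−(e−x')²−y'²−z²)/2L = -0.2242
  √(A²+B²)=0.4435;  θ3 = -1.4027+2.1007 ≈ 0.6980

θ₁ = 0.6112, θ₂ = 0.9601, θ₃ = 0.6980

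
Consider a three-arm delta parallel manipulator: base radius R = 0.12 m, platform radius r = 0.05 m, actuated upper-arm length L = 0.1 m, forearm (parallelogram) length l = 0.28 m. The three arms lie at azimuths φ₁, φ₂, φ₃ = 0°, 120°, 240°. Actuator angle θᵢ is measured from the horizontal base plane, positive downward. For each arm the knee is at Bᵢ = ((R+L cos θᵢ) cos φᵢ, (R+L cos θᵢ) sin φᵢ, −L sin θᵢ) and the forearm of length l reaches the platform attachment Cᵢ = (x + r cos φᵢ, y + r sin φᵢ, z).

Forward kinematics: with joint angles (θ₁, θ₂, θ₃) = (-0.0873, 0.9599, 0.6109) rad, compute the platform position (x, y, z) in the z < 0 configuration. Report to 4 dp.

centre 1 = (0.1696·cos0.0°, 0.1696·sin0.0°, 0.0087) = (0.1696, 0.0000, 0.0087)
φ2=120.0°: virtual centre (-0.0637, 0.1103, -0.0819), radius l
centre 3 = (0.1519·cos240.0°, 0.1519·sin240.0°, -0.0574) = (-0.0760, -0.1316, -0.0574)
|centre ₂|²−|centre ₁|² = -0.0059;  |centre ₃|²−|centre ₁|² = -0.0025
[-0.4666 0.2206 -0.1813]·P = -0.0059;  [-0.4912 -0.2631 -0.1322]·P = -0.0025
Cramer: x(z) = 0.0091-0.3325z;  y(z) = -0.0076+0.1184z
quadratic in z: (1.1246)z²+(0.0875)z+(-0.0525)=0, √Δ=0.4938 → z ∈ {-0.2585, 0.1806}; z = -0.2585 (taking z<0)
x = 0.0950, y = -0.0382

(0.0950, -0.0382, -0.2585)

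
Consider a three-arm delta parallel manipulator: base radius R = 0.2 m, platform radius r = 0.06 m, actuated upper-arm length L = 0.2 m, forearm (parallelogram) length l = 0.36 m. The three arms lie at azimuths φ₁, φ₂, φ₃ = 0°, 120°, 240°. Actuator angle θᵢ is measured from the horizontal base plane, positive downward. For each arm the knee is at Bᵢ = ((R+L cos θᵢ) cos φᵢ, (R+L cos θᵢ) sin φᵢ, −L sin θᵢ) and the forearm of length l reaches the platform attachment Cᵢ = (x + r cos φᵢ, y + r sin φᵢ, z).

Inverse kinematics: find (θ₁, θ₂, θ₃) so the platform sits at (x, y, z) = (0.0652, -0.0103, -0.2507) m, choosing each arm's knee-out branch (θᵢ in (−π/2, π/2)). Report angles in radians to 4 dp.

arm 1 (φ=0.0°): x'=0.0652, y'=-0.0103
  A cos θ + B sin θ = C:  0.0748·cos θ + -0.2507·sin θ = 0.0526
  √(A²+B²)=0.2616;  θ1 = -1.2808+1.3683 ≈ 0.0874
φ2=120.0° → target in arm frame (-0.0415, -0.0513)
  A cos θ + B sin θ = C:  0.1815·cos θ + -0.2507·sin θ = -0.0221
  √(A²+B²)=0.3095;  θ2 = -0.9441+1.6422 ≈ 0.6981
φ3=240.0° → target in arm frame (-0.0237, 0.0616)
  e−x'=0.1637;  (l²−L²−(e−x')²−y'²−z²)/2L = -0.0096
  γ=atan2(-0.2507,0.1637)=-0.9924;  ψ=arccos(-0.0320)=1.6028;  θ3=γ+ψ≈0.6105

θ₁ = 0.0874, θ₂ = 0.6981, θ₃ = 0.6105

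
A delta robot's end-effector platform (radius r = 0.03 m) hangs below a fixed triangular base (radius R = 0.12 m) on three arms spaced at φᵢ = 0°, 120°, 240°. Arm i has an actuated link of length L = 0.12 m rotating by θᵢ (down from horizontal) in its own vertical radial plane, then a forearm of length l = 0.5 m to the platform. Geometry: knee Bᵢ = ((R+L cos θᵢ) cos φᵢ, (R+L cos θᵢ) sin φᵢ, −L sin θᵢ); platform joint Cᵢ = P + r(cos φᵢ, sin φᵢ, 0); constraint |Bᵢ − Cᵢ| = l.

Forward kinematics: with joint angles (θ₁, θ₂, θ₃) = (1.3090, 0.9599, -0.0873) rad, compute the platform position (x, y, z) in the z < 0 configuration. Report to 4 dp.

centre 1 = (0.1211·cos0.0°, 0.1211·sin0.0°, -0.1159) = (0.1211, 0.0000, -0.1159)
φ2=120.0°: virtual centre (-0.0794, 0.1376, -0.0983), radius l
arm 3 at φ=240.0°: e+L cos θ3 = 0.2095;  centre 3 = (-0.1048, -0.1815, 0.0105)
subtract pairs → two planes through P
linear system: -0.4009x+0.2751y = 0.0068−0.0352z; -0.4517x+-0.3629y = 0.0159−0.2527z
det = 0.2698;  x = -0.0254+0.3051z,  y = -0.0123+0.3167z
sphere 1 gives Az²+Bz+C=0 with A=1.1934, B=0.1347, C=-0.2150;  B²−4AC=1.0443;  roots -0.4846, 0.3717;  negative root z = -0.4846
x = -0.1733, y = -0.1657

(-0.1733, -0.1657, -0.4846)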